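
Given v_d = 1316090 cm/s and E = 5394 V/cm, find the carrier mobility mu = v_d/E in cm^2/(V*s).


Step 1: mu = v_d / E
Step 2: mu = 1316090 / 5394
Step 3: mu = 243.99 cm^2/(V*s)

243.99


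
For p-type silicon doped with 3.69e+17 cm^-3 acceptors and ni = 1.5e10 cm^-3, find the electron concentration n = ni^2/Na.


Step 1: Majority hole concentration p ≈ Na = 3.69e+17 cm^-3
Step 2: n = ni^2 / Na = (1.5e10)^2 / 3.69e+17
Step 3: n = 6.10e+02 cm^-3

6.10e+02


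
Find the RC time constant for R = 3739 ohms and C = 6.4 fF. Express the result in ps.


Step 1: tau = R * C
Step 2: tau = 3739 * 6.4 fF = 3739 * 6.4e-15 F
Step 3: tau = 2.39296e-11 s = 23.9296 ps

23.9296


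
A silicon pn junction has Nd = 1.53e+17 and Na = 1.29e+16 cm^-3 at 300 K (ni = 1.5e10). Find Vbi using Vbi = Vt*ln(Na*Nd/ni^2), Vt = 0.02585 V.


Step 1: Compute Na*Nd/ni^2 = 1.29e+16 * 1.53e+17 / (1.5e10)^2 = 8.7720e+12
Step 2: ln(8.7720e+12) = 29.8026
Step 3: Vbi = 0.02585 * 29.8026 = 0.77 V

0.77


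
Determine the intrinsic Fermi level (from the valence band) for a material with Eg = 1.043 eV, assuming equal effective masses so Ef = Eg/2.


Step 1: For an intrinsic semiconductor, the Fermi level sits at midgap.
Step 2: Ef = Eg / 2 = 1.043 / 2 = 0.5215 eV

0.5215


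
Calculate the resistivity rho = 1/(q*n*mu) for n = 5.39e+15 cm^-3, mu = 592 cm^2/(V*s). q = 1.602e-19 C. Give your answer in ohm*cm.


Step 1: sigma = q * n * mu = 1.602e-19 * 5.39e+15 * 592 = 5.11179e-01 S/cm
Step 2: rho = 1 / sigma = 1 / 5.11179e-01 = 1.956 ohm*cm

1.956


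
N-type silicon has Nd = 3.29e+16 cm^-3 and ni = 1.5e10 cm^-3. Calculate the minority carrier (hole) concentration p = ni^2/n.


Step 1: Since Nd >> ni, n ≈ Nd = 3.29e+16 cm^-3
Step 2: p = ni^2 / n = (1.5e10)^2 / 3.29e+16
Step 3: p = 2.25e20 / 3.29e+16 = 6.84e+03 cm^-3

6.84e+03


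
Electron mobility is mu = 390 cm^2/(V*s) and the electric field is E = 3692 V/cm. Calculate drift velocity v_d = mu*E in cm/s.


Step 1: v_d = mu * E
Step 2: v_d = 390 * 3692 = 1439880
Step 3: v_d = 1.44e+06 cm/s

1.44e+06


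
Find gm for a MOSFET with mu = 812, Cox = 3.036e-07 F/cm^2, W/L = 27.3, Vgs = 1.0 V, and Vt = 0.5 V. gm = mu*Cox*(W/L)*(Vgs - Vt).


Step 1: Vov = Vgs - Vt = 1.0 - 0.5 = 0.5 V
Step 2: gm = mu * Cox * (W/L) * Vov
Step 3: gm = 812 * 3.036e-07 * 27.3 * 0.5 = 3.37e-03 S

3.37e-03


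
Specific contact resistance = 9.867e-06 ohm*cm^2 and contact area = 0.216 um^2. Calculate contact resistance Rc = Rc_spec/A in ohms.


Step 1: Convert area to cm^2: 0.216 um^2 = 2.1600e-09 cm^2
Step 2: Rc = Rc_spec / A = 9.867e-06 / 2.1600e-09
Step 3: Rc = 4.57e+03 ohms

4.57e+03


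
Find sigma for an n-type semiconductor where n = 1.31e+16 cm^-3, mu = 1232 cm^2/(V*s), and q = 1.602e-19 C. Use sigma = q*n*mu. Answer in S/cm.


Step 1: sigma = q * n * mu
Step 2: sigma = 1.602e-19 * 1.31e+16 * 1232
Step 3: sigma = 2.585e+00 S/cm

2.585e+00


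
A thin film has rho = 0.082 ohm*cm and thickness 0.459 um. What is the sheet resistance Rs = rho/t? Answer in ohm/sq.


Step 1: Convert thickness to cm: t = 0.459 um = 4.5900e-05 cm
Step 2: Rs = rho / t = 0.082 / 4.5900e-05
Step 3: Rs = 1786.5 ohm/sq

1786.5


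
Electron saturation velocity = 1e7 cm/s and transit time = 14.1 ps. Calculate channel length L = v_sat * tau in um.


Step 1: tau in seconds = 14.1 ps * 1e-12 = 1.4100e-11 s
Step 2: L = v_sat * tau = 1e7 * 1.4100e-11 = 1.4100e-04 cm
Step 3: L in um = 1.4100e-04 * 1e4 = 1.41 um

1.41


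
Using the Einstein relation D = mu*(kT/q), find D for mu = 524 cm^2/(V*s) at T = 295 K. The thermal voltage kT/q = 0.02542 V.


Step 1: D = mu * (kT/q)
Step 2: D = 524 * 0.02542
Step 3: D = 13.32 cm^2/s

13.32


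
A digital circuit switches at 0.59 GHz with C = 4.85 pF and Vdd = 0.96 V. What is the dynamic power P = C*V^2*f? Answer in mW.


Step 1: V^2 = 0.96^2 = 0.9216 V^2
Step 2: P = C*V^2*f = 4.85e-12 F * 0.9216 * 0.59e9 Hz
Step 3: P = 2.6371584e-03 W
Step 4: P = 2.637 mW

2.637


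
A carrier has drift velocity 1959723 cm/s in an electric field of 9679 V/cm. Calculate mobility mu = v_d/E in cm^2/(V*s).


Step 1: mu = v_d / E
Step 2: mu = 1959723 / 9679
Step 3: mu = 202.47 cm^2/(V*s)

202.47


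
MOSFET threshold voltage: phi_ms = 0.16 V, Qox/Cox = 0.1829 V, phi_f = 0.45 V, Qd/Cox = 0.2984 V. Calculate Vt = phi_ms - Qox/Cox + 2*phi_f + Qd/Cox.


Step 1: Vt = phi_ms - Qox/Cox + 2*phi_f + Qd/Cox
Step 2: Vt = 0.16 - 0.1829 + 2*0.45 + 0.2984
Step 3: Vt = 0.16 - 0.1829 + 0.9 + 0.2984
Step 4: Vt = 1.1755 V

1.1755


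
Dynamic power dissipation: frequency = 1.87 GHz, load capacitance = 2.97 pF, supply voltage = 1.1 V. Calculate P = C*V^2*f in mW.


Step 1: V^2 = 1.1^2 = 1.21 V^2
Step 2: P = C*V^2*f = 2.97e-12 F * 1.21 * 1.87e9 Hz
Step 3: P = 6.720219e-03 W
Step 4: P = 6.72 mW

6.72


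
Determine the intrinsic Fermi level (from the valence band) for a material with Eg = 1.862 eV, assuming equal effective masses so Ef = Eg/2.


Step 1: For an intrinsic semiconductor, the Fermi level sits at midgap.
Step 2: Ef = Eg / 2 = 1.862 / 2 = 0.931 eV

0.931


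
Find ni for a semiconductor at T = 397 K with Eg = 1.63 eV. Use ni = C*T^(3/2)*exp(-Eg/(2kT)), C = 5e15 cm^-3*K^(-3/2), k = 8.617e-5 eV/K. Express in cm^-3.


Step 1: Compute kT = 8.617e-5 * 397 = 0.03420949 eV
Step 2: Exponent = -Eg/(2kT) = -1.63/(2*0.03420949) = -23.82380
Step 3: T^(3/2) = 397^1.5 = 7910.17
Step 4: ni = 5e15 * 7910.17 * exp(-23.82380) = 1.78e+09 cm^-3

1.78e+09


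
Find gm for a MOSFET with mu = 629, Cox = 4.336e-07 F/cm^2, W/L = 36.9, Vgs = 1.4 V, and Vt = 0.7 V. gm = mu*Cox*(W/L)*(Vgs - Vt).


Step 1: Vov = Vgs - Vt = 1.4 - 0.7 = 0.7 V
Step 2: gm = mu * Cox * (W/L) * Vov
Step 3: gm = 629 * 4.336e-07 * 36.9 * 0.7 = 7.04e-03 S

7.04e-03


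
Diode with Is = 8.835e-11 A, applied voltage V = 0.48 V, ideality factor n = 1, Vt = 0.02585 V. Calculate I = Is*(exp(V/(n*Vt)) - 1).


Step 1: V/(n*Vt) = 0.48/(1*0.02585) = 18.5687
Step 2: exp(18.5687) = 1.1595e+08
Step 3: I = 8.835e-11 * (1.1595e+08 - 1) = 1.02e-02 A

1.02e-02


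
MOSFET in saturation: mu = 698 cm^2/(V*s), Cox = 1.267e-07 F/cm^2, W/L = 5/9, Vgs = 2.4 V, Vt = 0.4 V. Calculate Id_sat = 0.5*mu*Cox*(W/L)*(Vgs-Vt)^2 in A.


Step 1: Overdrive voltage Vov = Vgs - Vt = 2.4 - 0.4 = 2.0 V
Step 2: W/L = 5/9 = 0.555556
Step 3: Id = 0.5 * 698 * 1.267e-07 * 0.555556 * 2.0^2
Step 4: Id = 9.83e-05 A

9.83e-05


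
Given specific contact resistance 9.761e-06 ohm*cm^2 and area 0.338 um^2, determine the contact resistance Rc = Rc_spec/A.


Step 1: Convert area to cm^2: 0.338 um^2 = 3.3800e-09 cm^2
Step 2: Rc = Rc_spec / A = 9.761e-06 / 3.3800e-09
Step 3: Rc = 2.89e+03 ohms

2.89e+03


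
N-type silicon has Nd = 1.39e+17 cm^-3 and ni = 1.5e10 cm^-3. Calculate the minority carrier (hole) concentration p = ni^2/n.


Step 1: Since Nd >> ni, n ≈ Nd = 1.39e+17 cm^-3
Step 2: p = ni^2 / n = (1.5e10)^2 / 1.39e+17
Step 3: p = 2.25e20 / 1.39e+17 = 1.62e+03 cm^-3

1.62e+03


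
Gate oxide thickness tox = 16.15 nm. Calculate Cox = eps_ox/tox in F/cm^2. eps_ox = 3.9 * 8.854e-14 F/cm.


Step 1: eps_ox = 3.9 * 8.854e-14 = 3.45306e-13 F/cm
Step 2: tox in cm = 16.15 nm * 1e-7 = 1.6150e-06 cm
Step 3: Cox = 3.45306e-13 / 1.6150e-06 = 2.14e-07 F/cm^2

2.14e-07


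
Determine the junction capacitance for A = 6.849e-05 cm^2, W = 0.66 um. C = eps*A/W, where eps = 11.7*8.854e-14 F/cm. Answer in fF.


Step 1: eps_Si = 11.7 * 8.854e-14 = 1.035918e-12 F/cm
Step 2: W in cm = 0.66 * 1e-4 = 6.60e-05 cm
Step 3: C = 1.035918e-12 * 6.849e-05 / 6.60e-05 = 1.075000e-12 F
Step 4: C = 1075.0 fF

1075.0


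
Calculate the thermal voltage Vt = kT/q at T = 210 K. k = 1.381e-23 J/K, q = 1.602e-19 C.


Step 1: kT = 1.381e-23 * 210 = 2.9001e-21 J
Step 2: Vt = kT/q = 2.9001e-21 / 1.602e-19
Step 3: Vt = 0.0181 V

0.0181


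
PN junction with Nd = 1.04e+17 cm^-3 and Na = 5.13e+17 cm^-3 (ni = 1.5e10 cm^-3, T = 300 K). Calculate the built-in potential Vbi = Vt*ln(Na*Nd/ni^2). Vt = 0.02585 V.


Step 1: Compute Na*Nd/ni^2 = 5.13e+17 * 1.04e+17 / (1.5e10)^2 = 2.3712e+14
Step 2: ln(2.3712e+14) = 33.0996
Step 3: Vbi = 0.02585 * 33.0996 = 0.856 V

0.856


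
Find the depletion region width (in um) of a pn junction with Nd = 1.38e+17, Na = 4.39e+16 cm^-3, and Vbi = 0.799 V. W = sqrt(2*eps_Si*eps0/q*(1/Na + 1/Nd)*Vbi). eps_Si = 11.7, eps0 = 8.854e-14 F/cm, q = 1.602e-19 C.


Step 1: 1/Na + 1/Nd = 1/4.39e+16 + 1/1.38e+17 = 3.00254e-17
Step 2: 2*eps*eps0/q = 2*11.7*8.854e-14/1.602e-19 = 1.293281e+07
Step 3: W^2 = 1.293281e+07 * 3.00254e-17 * 0.799 = 3.10262e-10
Step 4: W = sqrt(3.10262e-10) = 1.761e-05 cm = 0.1761 um

0.1761


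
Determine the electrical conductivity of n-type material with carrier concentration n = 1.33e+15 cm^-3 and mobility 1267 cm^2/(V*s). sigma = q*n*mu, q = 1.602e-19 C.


Step 1: sigma = q * n * mu
Step 2: sigma = 1.602e-19 * 1.33e+15 * 1267
Step 3: sigma = 2.700e-01 S/cm

2.700e-01


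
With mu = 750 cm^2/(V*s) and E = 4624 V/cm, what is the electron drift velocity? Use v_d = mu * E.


Step 1: v_d = mu * E
Step 2: v_d = 750 * 4624 = 3468000
Step 3: v_d = 3.47e+06 cm/s

3.47e+06


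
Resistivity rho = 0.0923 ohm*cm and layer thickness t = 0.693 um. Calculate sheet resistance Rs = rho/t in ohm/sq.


Step 1: Convert thickness to cm: t = 0.693 um = 6.9300e-05 cm
Step 2: Rs = rho / t = 0.0923 / 6.9300e-05
Step 3: Rs = 1331.9 ohm/sq

1331.9


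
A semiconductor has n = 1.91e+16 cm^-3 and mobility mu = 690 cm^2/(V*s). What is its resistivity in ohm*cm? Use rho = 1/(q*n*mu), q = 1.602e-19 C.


Step 1: sigma = q * n * mu = 1.602e-19 * 1.91e+16 * 690 = 2.11128e+00 S/cm
Step 2: rho = 1 / sigma = 1 / 2.11128e+00 = 0.4736 ohm*cm

0.4736


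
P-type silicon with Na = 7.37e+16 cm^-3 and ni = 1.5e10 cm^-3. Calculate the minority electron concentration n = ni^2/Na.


Step 1: Majority hole concentration p ≈ Na = 7.37e+16 cm^-3
Step 2: n = ni^2 / Na = (1.5e10)^2 / 7.37e+16
Step 3: n = 3.05e+03 cm^-3

3.05e+03


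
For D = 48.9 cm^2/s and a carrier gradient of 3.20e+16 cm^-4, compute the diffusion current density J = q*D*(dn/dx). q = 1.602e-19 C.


Step 1: J = q * D * (dn/dx)
Step 2: J = 1.602e-19 * 48.9 * 3.20e+16
Step 3: J = 2.51e-01 A/cm^2

2.51e-01


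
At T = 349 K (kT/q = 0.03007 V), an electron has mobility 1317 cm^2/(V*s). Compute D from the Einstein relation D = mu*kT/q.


Step 1: D = mu * (kT/q)
Step 2: D = 1317 * 0.03007
Step 3: D = 39.6 cm^2/s

39.6


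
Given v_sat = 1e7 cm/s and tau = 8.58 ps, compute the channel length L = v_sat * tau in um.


Step 1: tau in seconds = 8.58 ps * 1e-12 = 8.5800e-12 s
Step 2: L = v_sat * tau = 1e7 * 8.5800e-12 = 8.5800e-05 cm
Step 3: L in um = 8.5800e-05 * 1e4 = 0.858 um

0.858


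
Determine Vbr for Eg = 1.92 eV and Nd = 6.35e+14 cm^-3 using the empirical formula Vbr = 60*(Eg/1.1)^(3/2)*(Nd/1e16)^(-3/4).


Step 1: Eg/1.1 = 1.92/1.1 = 1.745455
Step 2: (Eg/1.1)^1.5 = 1.745455^1.5 = 2.306020
Step 3: (Nd/1e16)^(-0.75) = (0.0635)^(-0.75) = 7.905325
Step 4: Vbr = 60 * 2.306020 * 7.905325 = 1093.8 V

1093.8


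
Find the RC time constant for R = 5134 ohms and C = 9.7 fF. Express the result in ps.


Step 1: tau = R * C
Step 2: tau = 5134 * 9.7 fF = 5134 * 9.7e-15 F
Step 3: tau = 4.97998e-11 s = 49.7998 ps

49.7998


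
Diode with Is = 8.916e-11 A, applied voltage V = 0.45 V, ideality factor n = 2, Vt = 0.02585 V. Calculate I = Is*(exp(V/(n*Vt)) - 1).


Step 1: V/(n*Vt) = 0.45/(2*0.02585) = 8.7041
Step 2: exp(8.7041) = 6.0276e+03
Step 3: I = 8.916e-11 * (6.0276e+03 - 1) = 5.37e-07 A

5.37e-07


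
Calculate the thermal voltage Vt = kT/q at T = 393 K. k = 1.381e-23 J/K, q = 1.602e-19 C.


Step 1: kT = 1.381e-23 * 393 = 5.42733e-21 J
Step 2: Vt = kT/q = 5.42733e-21 / 1.602e-19
Step 3: Vt = 0.03388 V

0.03388


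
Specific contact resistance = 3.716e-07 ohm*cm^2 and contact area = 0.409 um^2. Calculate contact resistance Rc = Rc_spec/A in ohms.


Step 1: Convert area to cm^2: 0.409 um^2 = 4.0900e-09 cm^2
Step 2: Rc = Rc_spec / A = 3.716e-07 / 4.0900e-09
Step 3: Rc = 9.09e+01 ohms

9.09e+01


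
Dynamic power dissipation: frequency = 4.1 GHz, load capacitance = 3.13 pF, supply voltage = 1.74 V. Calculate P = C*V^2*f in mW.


Step 1: V^2 = 1.74^2 = 3.0276 V^2
Step 2: P = C*V^2*f = 3.13e-12 F * 3.0276 * 4.1e9 Hz
Step 3: P = 3.88531908e-02 W
Step 4: P = 38.853 mW

38.853


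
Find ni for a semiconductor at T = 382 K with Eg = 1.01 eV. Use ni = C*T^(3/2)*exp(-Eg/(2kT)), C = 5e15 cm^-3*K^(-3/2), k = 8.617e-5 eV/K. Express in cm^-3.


Step 1: Compute kT = 8.617e-5 * 382 = 0.03291694 eV
Step 2: Exponent = -Eg/(2kT) = -1.01/(2*0.03291694) = -15.34164
Step 3: T^(3/2) = 382^1.5 = 7466.12
Step 4: ni = 5e15 * 7466.12 * exp(-15.34164) = 8.11e+12 cm^-3

8.11e+12


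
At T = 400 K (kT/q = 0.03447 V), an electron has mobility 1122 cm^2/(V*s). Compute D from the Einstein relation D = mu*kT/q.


Step 1: D = mu * (kT/q)
Step 2: D = 1122 * 0.03447
Step 3: D = 38.68 cm^2/s

38.68


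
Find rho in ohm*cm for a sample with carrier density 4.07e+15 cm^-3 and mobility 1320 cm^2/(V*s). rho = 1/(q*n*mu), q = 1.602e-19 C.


Step 1: sigma = q * n * mu = 1.602e-19 * 4.07e+15 * 1320 = 8.60658e-01 S/cm
Step 2: rho = 1 / sigma = 1 / 8.60658e-01 = 1.162 ohm*cm

1.162


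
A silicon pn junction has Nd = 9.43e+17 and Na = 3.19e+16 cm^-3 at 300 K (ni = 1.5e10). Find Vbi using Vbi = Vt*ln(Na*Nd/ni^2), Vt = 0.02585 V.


Step 1: Compute Na*Nd/ni^2 = 3.19e+16 * 9.43e+17 / (1.5e10)^2 = 1.3370e+14
Step 2: ln(1.3370e+14) = 32.5266
Step 3: Vbi = 0.02585 * 32.5266 = 0.841 V

0.841


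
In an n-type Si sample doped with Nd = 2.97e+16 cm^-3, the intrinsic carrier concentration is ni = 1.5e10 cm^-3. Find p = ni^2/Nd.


Step 1: Since Nd >> ni, n ≈ Nd = 2.97e+16 cm^-3
Step 2: p = ni^2 / n = (1.5e10)^2 / 2.97e+16
Step 3: p = 2.25e20 / 2.97e+16 = 7.58e+03 cm^-3

7.58e+03


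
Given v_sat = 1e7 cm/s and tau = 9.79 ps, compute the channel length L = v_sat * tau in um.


Step 1: tau in seconds = 9.79 ps * 1e-12 = 9.7900e-12 s
Step 2: L = v_sat * tau = 1e7 * 9.7900e-12 = 9.7900e-05 cm
Step 3: L in um = 9.7900e-05 * 1e4 = 0.979 um

0.979


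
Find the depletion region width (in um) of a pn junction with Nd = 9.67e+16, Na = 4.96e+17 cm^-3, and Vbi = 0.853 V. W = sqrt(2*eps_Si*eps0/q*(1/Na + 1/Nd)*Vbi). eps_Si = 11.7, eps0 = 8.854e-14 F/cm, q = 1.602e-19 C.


Step 1: 1/Na + 1/Nd = 1/4.96e+17 + 1/9.67e+16 = 1.23574e-17
Step 2: 2*eps*eps0/q = 2*11.7*8.854e-14/1.602e-19 = 1.293281e+07
Step 3: W^2 = 1.293281e+07 * 1.23574e-17 * 0.853 = 1.36323e-10
Step 4: W = sqrt(1.36323e-10) = 1.168e-05 cm = 0.1168 um

0.1168


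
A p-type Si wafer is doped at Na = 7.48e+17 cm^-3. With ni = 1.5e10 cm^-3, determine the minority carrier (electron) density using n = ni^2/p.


Step 1: Majority hole concentration p ≈ Na = 7.48e+17 cm^-3
Step 2: n = ni^2 / Na = (1.5e10)^2 / 7.48e+17
Step 3: n = 3.01e+02 cm^-3

3.01e+02


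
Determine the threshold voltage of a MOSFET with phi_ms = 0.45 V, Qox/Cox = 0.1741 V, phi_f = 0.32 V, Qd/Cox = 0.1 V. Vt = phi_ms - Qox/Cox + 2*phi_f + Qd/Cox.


Step 1: Vt = phi_ms - Qox/Cox + 2*phi_f + Qd/Cox
Step 2: Vt = 0.45 - 0.1741 + 2*0.32 + 0.1
Step 3: Vt = 0.45 - 0.1741 + 0.64 + 0.1
Step 4: Vt = 1.0159 V

1.0159


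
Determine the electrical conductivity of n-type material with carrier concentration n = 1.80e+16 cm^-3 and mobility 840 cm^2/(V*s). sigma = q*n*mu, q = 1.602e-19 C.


Step 1: sigma = q * n * mu
Step 2: sigma = 1.602e-19 * 1.80e+16 * 840
Step 3: sigma = 2.422e+00 S/cm

2.422e+00


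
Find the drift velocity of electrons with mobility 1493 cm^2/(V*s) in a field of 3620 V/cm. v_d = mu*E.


Step 1: v_d = mu * E
Step 2: v_d = 1493 * 3620 = 5404660
Step 3: v_d = 5.40e+06 cm/s

5.40e+06


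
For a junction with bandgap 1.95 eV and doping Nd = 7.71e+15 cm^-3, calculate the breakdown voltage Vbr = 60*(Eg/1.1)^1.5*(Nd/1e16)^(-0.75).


Step 1: Eg/1.1 = 1.95/1.1 = 1.772727
Step 2: (Eg/1.1)^1.5 = 1.772727^1.5 = 2.360276
Step 3: (Nd/1e16)^(-0.75) = (0.771)^(-0.75) = 1.215372
Step 4: Vbr = 60 * 2.360276 * 1.215372 = 172.1 V

172.1


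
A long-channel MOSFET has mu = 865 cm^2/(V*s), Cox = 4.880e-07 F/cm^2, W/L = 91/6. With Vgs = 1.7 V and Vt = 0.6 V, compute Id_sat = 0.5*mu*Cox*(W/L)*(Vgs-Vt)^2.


Step 1: Overdrive voltage Vov = Vgs - Vt = 1.7 - 0.6 = 1.1 V
Step 2: W/L = 91/6 = 15.1667
Step 3: Id = 0.5 * 865 * 4.880e-07 * 15.1667 * 1.1^2
Step 4: Id = 3.87e-03 A

3.87e-03


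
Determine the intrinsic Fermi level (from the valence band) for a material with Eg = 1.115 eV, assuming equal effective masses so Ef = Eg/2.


Step 1: For an intrinsic semiconductor, the Fermi level sits at midgap.
Step 2: Ef = Eg / 2 = 1.115 / 2 = 0.5575 eV

0.5575


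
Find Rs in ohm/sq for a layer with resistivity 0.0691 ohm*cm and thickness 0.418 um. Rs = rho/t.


Step 1: Convert thickness to cm: t = 0.418 um = 4.1800e-05 cm
Step 2: Rs = rho / t = 0.0691 / 4.1800e-05
Step 3: Rs = 1653.1 ohm/sq

1653.1


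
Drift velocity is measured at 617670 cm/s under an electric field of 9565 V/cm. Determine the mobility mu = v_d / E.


Step 1: mu = v_d / E
Step 2: mu = 617670 / 9565
Step 3: mu = 64.58 cm^2/(V*s)

64.58


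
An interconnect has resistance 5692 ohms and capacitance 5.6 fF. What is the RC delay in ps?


Step 1: tau = R * C
Step 2: tau = 5692 * 5.6 fF = 5692 * 5.6e-15 F
Step 3: tau = 3.18752e-11 s = 31.8752 ps

31.8752


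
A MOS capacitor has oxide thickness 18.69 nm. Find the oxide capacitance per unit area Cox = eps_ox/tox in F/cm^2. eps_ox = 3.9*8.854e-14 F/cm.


Step 1: eps_ox = 3.9 * 8.854e-14 = 3.45306e-13 F/cm
Step 2: tox in cm = 18.69 nm * 1e-7 = 1.8690e-06 cm
Step 3: Cox = 3.45306e-13 / 1.8690e-06 = 1.85e-07 F/cm^2

1.85e-07


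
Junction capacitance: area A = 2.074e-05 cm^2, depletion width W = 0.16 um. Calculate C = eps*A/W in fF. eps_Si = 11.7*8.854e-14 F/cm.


Step 1: eps_Si = 11.7 * 8.854e-14 = 1.035918e-12 F/cm
Step 2: W in cm = 0.16 * 1e-4 = 1.60e-05 cm
Step 3: C = 1.035918e-12 * 2.074e-05 / 1.60e-05 = 1.342809e-12 F
Step 4: C = 1342.81 fF

1342.81


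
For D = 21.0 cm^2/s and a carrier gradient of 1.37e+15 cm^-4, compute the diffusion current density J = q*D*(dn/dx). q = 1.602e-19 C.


Step 1: J = q * D * (dn/dx)
Step 2: J = 1.602e-19 * 21.0 * 1.37e+15
Step 3: J = 4.61e-03 A/cm^2

4.61e-03


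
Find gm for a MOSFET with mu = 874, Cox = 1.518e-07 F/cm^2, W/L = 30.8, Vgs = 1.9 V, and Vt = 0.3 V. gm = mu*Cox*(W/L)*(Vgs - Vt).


Step 1: Vov = Vgs - Vt = 1.9 - 0.3 = 1.6 V
Step 2: gm = mu * Cox * (W/L) * Vov
Step 3: gm = 874 * 1.518e-07 * 30.8 * 1.6 = 6.54e-03 S

6.54e-03


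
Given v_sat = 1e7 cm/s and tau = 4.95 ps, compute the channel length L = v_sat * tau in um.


Step 1: tau in seconds = 4.95 ps * 1e-12 = 4.9500e-12 s
Step 2: L = v_sat * tau = 1e7 * 4.9500e-12 = 4.9500e-05 cm
Step 3: L in um = 4.9500e-05 * 1e4 = 0.495 um

0.495


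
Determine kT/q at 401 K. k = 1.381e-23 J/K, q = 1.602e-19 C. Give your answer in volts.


Step 1: kT = 1.381e-23 * 401 = 5.53781e-21 J
Step 2: Vt = kT/q = 5.53781e-21 / 1.602e-19
Step 3: Vt = 0.03457 V

0.03457


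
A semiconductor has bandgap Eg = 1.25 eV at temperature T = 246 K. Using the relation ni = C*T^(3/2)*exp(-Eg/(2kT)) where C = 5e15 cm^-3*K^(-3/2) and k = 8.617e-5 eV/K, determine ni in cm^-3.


Step 1: Compute kT = 8.617e-5 * 246 = 0.02119782 eV
Step 2: Exponent = -Eg/(2kT) = -1.25/(2*0.02119782) = -29.48416
Step 3: T^(3/2) = 246^1.5 = 3858.36
Step 4: ni = 5e15 * 3858.36 * exp(-29.48416) = 3.02e+06 cm^-3

3.02e+06


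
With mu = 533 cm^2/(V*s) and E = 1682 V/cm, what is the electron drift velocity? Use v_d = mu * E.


Step 1: v_d = mu * E
Step 2: v_d = 533 * 1682 = 896506
Step 3: v_d = 8.97e+05 cm/s

8.97e+05


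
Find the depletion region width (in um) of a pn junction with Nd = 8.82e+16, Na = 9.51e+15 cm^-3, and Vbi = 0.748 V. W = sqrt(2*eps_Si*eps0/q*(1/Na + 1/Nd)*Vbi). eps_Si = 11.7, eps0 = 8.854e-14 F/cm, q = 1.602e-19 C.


Step 1: 1/Na + 1/Nd = 1/9.51e+15 + 1/8.82e+16 = 1.16490e-16
Step 2: 2*eps*eps0/q = 2*11.7*8.854e-14/1.602e-19 = 1.293281e+07
Step 3: W^2 = 1.293281e+07 * 1.16490e-16 * 0.748 = 1.12689e-09
Step 4: W = sqrt(1.12689e-09) = 3.357e-05 cm = 0.3357 um

0.3357


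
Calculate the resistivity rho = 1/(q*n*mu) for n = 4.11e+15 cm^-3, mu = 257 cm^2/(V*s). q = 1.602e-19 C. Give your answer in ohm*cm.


Step 1: sigma = q * n * mu = 1.602e-19 * 4.11e+15 * 257 = 1.69214e-01 S/cm
Step 2: rho = 1 / sigma = 1 / 1.69214e-01 = 5.91 ohm*cm

5.91


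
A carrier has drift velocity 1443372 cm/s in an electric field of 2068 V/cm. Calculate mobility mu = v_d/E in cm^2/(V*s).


Step 1: mu = v_d / E
Step 2: mu = 1443372 / 2068
Step 3: mu = 697.96 cm^2/(V*s)

697.96


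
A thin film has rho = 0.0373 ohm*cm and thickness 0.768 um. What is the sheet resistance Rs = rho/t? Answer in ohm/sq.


Step 1: Convert thickness to cm: t = 0.768 um = 7.6800e-05 cm
Step 2: Rs = rho / t = 0.0373 / 7.6800e-05
Step 3: Rs = 485.7 ohm/sq

485.7


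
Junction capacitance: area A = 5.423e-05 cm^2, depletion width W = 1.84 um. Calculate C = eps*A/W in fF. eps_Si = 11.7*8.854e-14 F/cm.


Step 1: eps_Si = 11.7 * 8.854e-14 = 1.035918e-12 F/cm
Step 2: W in cm = 1.84 * 1e-4 = 1.84e-04 cm
Step 3: C = 1.035918e-12 * 5.423e-05 / 1.84e-04 = 3.053143e-13 F
Step 4: C = 305.31 fF

305.31


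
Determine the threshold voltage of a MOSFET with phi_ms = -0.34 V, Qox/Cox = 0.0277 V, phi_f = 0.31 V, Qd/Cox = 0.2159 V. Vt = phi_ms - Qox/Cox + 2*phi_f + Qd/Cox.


Step 1: Vt = phi_ms - Qox/Cox + 2*phi_f + Qd/Cox
Step 2: Vt = -0.34 - 0.0277 + 2*0.31 + 0.2159
Step 3: Vt = -0.34 - 0.0277 + 0.62 + 0.2159
Step 4: Vt = 0.4682 V

0.4682


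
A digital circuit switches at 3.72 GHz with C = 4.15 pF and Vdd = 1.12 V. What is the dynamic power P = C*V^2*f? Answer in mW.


Step 1: V^2 = 1.12^2 = 1.2544 V^2
Step 2: P = C*V^2*f = 4.15e-12 F * 1.2544 * 3.72e9 Hz
Step 3: P = 1.93654272e-02 W
Step 4: P = 19.365 mW

19.365


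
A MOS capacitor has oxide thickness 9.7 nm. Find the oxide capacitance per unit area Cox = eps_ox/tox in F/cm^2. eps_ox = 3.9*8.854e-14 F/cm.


Step 1: eps_ox = 3.9 * 8.854e-14 = 3.45306e-13 F/cm
Step 2: tox in cm = 9.7 nm * 1e-7 = 9.7000e-07 cm
Step 3: Cox = 3.45306e-13 / 9.7000e-07 = 3.56e-07 F/cm^2

3.56e-07


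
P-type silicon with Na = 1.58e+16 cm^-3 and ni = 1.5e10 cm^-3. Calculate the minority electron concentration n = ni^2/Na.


Step 1: Majority hole concentration p ≈ Na = 1.58e+16 cm^-3
Step 2: n = ni^2 / Na = (1.5e10)^2 / 1.58e+16
Step 3: n = 1.42e+04 cm^-3

1.42e+04


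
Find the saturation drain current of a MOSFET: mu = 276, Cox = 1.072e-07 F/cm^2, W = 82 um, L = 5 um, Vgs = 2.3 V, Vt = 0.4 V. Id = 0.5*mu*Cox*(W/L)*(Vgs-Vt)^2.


Step 1: Overdrive voltage Vov = Vgs - Vt = 2.3 - 0.4 = 1.9 V
Step 2: W/L = 82/5 = 16.4
Step 3: Id = 0.5 * 276 * 1.072e-07 * 16.4 * 1.9^2
Step 4: Id = 8.76e-04 A

8.76e-04


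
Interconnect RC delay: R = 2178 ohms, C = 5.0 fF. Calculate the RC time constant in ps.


Step 1: tau = R * C
Step 2: tau = 2178 * 5.0 fF = 2178 * 5.0e-15 F
Step 3: tau = 1.089e-11 s = 10.89 ps

10.89


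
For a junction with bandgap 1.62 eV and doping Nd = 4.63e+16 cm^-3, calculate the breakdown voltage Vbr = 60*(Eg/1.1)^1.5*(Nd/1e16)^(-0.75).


Step 1: Eg/1.1 = 1.62/1.1 = 1.472727
Step 2: (Eg/1.1)^1.5 = 1.472727^1.5 = 1.787242
Step 3: (Nd/1e16)^(-0.75) = (4.63)^(-0.75) = 0.316821
Step 4: Vbr = 60 * 1.787242 * 0.316821 = 34.0 V

34.0


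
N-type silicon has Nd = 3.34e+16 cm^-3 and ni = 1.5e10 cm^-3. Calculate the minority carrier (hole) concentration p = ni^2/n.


Step 1: Since Nd >> ni, n ≈ Nd = 3.34e+16 cm^-3
Step 2: p = ni^2 / n = (1.5e10)^2 / 3.34e+16
Step 3: p = 2.25e20 / 3.34e+16 = 6.74e+03 cm^-3

6.74e+03


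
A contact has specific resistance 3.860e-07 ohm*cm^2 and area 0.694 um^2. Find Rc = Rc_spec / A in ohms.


Step 1: Convert area to cm^2: 0.694 um^2 = 6.9400e-09 cm^2
Step 2: Rc = Rc_spec / A = 3.860e-07 / 6.9400e-09
Step 3: Rc = 5.56e+01 ohms

5.56e+01


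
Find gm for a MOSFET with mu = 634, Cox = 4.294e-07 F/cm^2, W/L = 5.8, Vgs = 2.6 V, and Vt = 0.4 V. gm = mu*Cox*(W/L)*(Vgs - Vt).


Step 1: Vov = Vgs - Vt = 2.6 - 0.4 = 2.2 V
Step 2: gm = mu * Cox * (W/L) * Vov
Step 3: gm = 634 * 4.294e-07 * 5.8 * 2.2 = 3.47e-03 S

3.47e-03


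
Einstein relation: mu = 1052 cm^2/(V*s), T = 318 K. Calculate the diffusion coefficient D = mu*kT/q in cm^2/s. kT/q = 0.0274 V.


Step 1: D = mu * (kT/q)
Step 2: D = 1052 * 0.0274
Step 3: D = 28.82 cm^2/s

28.82


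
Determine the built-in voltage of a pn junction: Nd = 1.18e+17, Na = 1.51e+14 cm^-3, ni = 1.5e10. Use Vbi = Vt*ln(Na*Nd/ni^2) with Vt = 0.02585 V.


Step 1: Compute Na*Nd/ni^2 = 1.51e+14 * 1.18e+17 / (1.5e10)^2 = 7.9191e+10
Step 2: ln(7.9191e+10) = 25.0951
Step 3: Vbi = 0.02585 * 25.0951 = 0.649 V

0.649


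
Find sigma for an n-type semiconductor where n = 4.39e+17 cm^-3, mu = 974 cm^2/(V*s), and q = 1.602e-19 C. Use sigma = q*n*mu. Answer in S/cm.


Step 1: sigma = q * n * mu
Step 2: sigma = 1.602e-19 * 4.39e+17 * 974
Step 3: sigma = 6.850e+01 S/cm

6.850e+01


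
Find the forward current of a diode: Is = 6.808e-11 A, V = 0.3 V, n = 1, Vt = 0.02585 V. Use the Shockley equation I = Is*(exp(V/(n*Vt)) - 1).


Step 1: V/(n*Vt) = 0.3/(1*0.02585) = 11.6054
Step 2: exp(11.6054) = 1.0969e+05
Step 3: I = 6.808e-11 * (1.0969e+05 - 1) = 7.47e-06 A

7.47e-06


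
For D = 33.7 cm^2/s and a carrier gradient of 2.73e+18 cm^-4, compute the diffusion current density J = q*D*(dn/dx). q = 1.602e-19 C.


Step 1: J = q * D * (dn/dx)
Step 2: J = 1.602e-19 * 33.7 * 2.73e+18
Step 3: J = 1.47e+01 A/cm^2

1.47e+01


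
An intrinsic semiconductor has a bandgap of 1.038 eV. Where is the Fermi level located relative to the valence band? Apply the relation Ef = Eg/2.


Step 1: For an intrinsic semiconductor, the Fermi level sits at midgap.
Step 2: Ef = Eg / 2 = 1.038 / 2 = 0.519 eV

0.519


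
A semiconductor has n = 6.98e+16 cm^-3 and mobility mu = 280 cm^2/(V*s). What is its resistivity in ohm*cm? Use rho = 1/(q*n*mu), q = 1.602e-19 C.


Step 1: sigma = q * n * mu = 1.602e-19 * 6.98e+16 * 280 = 3.13095e+00 S/cm
Step 2: rho = 1 / sigma = 1 / 3.13095e+00 = 0.3194 ohm*cm

0.3194


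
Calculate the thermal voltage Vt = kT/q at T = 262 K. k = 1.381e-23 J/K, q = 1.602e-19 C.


Step 1: kT = 1.381e-23 * 262 = 3.61822e-21 J
Step 2: Vt = kT/q = 3.61822e-21 / 1.602e-19
Step 3: Vt = 0.02259 V

0.02259


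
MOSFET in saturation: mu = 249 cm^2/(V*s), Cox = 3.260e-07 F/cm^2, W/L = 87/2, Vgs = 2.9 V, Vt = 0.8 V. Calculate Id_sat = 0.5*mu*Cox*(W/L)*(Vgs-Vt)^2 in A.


Step 1: Overdrive voltage Vov = Vgs - Vt = 2.9 - 0.8 = 2.1 V
Step 2: W/L = 87/2 = 43.5
Step 3: Id = 0.5 * 249 * 3.260e-07 * 43.5 * 2.1^2
Step 4: Id = 7.79e-03 A

7.79e-03


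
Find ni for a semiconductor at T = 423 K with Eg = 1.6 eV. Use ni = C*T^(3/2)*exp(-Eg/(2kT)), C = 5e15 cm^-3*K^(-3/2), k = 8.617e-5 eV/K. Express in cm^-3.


Step 1: Compute kT = 8.617e-5 * 423 = 0.03644991 eV
Step 2: Exponent = -Eg/(2kT) = -1.6/(2*0.03644991) = -21.94793
Step 3: T^(3/2) = 423^1.5 = 8699.83
Step 4: ni = 5e15 * 8699.83 * exp(-21.94793) = 1.28e+10 cm^-3

1.28e+10


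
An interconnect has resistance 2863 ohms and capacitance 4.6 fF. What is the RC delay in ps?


Step 1: tau = R * C
Step 2: tau = 2863 * 4.6 fF = 2863 * 4.6e-15 F
Step 3: tau = 1.31698e-11 s = 13.1698 ps

13.1698


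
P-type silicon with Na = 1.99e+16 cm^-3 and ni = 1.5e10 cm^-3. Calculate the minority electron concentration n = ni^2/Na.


Step 1: Majority hole concentration p ≈ Na = 1.99e+16 cm^-3
Step 2: n = ni^2 / Na = (1.5e10)^2 / 1.99e+16
Step 3: n = 1.13e+04 cm^-3

1.13e+04


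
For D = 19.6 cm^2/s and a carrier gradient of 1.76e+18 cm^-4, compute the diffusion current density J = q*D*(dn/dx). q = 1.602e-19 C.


Step 1: J = q * D * (dn/dx)
Step 2: J = 1.602e-19 * 19.6 * 1.76e+18
Step 3: J = 5.53e+00 A/cm^2

5.53e+00


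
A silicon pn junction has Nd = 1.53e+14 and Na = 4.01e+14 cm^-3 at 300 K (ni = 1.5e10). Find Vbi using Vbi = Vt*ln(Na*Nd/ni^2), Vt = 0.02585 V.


Step 1: Compute Na*Nd/ni^2 = 4.01e+14 * 1.53e+14 / (1.5e10)^2 = 2.7268e+08
Step 2: ln(2.7268e+08) = 19.4238
Step 3: Vbi = 0.02585 * 19.4238 = 0.502 V

0.502


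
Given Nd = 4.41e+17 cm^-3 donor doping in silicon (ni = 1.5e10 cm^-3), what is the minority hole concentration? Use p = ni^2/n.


Step 1: Since Nd >> ni, n ≈ Nd = 4.41e+17 cm^-3
Step 2: p = ni^2 / n = (1.5e10)^2 / 4.41e+17
Step 3: p = 2.25e20 / 4.41e+17 = 5.10e+02 cm^-3

5.10e+02


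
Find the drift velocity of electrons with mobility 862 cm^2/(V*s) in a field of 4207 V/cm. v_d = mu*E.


Step 1: v_d = mu * E
Step 2: v_d = 862 * 4207 = 3626434
Step 3: v_d = 3.63e+06 cm/s

3.63e+06


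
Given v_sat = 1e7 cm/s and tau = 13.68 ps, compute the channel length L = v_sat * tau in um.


Step 1: tau in seconds = 13.68 ps * 1e-12 = 1.3680e-11 s
Step 2: L = v_sat * tau = 1e7 * 1.3680e-11 = 1.3680e-04 cm
Step 3: L in um = 1.3680e-04 * 1e4 = 1.368 um

1.368


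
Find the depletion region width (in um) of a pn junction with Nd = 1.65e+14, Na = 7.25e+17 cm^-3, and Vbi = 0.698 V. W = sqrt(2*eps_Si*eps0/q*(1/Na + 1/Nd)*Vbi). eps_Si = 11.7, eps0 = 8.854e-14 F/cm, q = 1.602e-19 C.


Step 1: 1/Na + 1/Nd = 1/7.25e+17 + 1/1.65e+14 = 6.06199e-15
Step 2: 2*eps*eps0/q = 2*11.7*8.854e-14/1.602e-19 = 1.293281e+07
Step 3: W^2 = 1.293281e+07 * 6.06199e-15 * 0.698 = 5.47222e-08
Step 4: W = sqrt(5.47222e-08) = 2.339e-04 cm = 2.339 um

2.339


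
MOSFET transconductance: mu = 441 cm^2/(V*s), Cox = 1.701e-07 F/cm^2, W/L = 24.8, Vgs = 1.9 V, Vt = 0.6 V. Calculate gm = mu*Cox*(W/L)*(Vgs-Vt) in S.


Step 1: Vov = Vgs - Vt = 1.9 - 0.6 = 1.3 V
Step 2: gm = mu * Cox * (W/L) * Vov
Step 3: gm = 441 * 1.701e-07 * 24.8 * 1.3 = 2.42e-03 S

2.42e-03


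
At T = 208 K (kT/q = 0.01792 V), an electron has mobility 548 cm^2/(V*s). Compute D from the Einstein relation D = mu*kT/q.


Step 1: D = mu * (kT/q)
Step 2: D = 548 * 0.01792
Step 3: D = 9.82 cm^2/s

9.82


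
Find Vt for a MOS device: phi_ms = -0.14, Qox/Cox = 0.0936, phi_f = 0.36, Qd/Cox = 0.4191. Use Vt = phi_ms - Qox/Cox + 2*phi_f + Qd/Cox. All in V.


Step 1: Vt = phi_ms - Qox/Cox + 2*phi_f + Qd/Cox
Step 2: Vt = -0.14 - 0.0936 + 2*0.36 + 0.4191
Step 3: Vt = -0.14 - 0.0936 + 0.72 + 0.4191
Step 4: Vt = 0.9055 V

0.9055


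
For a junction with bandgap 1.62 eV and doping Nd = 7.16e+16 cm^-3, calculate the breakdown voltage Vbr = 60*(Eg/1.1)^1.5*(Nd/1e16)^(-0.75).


Step 1: Eg/1.1 = 1.62/1.1 = 1.472727
Step 2: (Eg/1.1)^1.5 = 1.472727^1.5 = 1.787242
Step 3: (Nd/1e16)^(-0.75) = (7.16)^(-0.75) = 0.228463
Step 4: Vbr = 60 * 1.787242 * 0.228463 = 24.5 V

24.5


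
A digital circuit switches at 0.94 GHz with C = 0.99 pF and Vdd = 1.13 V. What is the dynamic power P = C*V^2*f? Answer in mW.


Step 1: V^2 = 1.13^2 = 1.2769 V^2
Step 2: P = C*V^2*f = 0.99e-12 F * 1.2769 * 0.94e9 Hz
Step 3: P = 1.18828314e-03 W
Step 4: P = 1.188 mW

1.188


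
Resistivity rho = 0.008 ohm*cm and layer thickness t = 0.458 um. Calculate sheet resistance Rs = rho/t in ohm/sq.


Step 1: Convert thickness to cm: t = 0.458 um = 4.5800e-05 cm
Step 2: Rs = rho / t = 0.008 / 4.5800e-05
Step 3: Rs = 174.7 ohm/sq

174.7


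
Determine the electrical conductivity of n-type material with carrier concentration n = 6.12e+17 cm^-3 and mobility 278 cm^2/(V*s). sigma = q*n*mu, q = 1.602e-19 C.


Step 1: sigma = q * n * mu
Step 2: sigma = 1.602e-19 * 6.12e+17 * 278
Step 3: sigma = 2.726e+01 S/cm

2.726e+01


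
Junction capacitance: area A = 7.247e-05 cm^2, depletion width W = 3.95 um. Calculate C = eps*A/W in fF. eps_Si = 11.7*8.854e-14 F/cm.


Step 1: eps_Si = 11.7 * 8.854e-14 = 1.035918e-12 F/cm
Step 2: W in cm = 3.95 * 1e-4 = 3.95e-04 cm
Step 3: C = 1.035918e-12 * 7.247e-05 / 3.95e-04 = 1.900582e-13 F
Step 4: C = 190.06 fF

190.06


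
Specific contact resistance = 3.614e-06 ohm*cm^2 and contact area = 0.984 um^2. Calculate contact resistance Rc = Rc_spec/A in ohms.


Step 1: Convert area to cm^2: 0.984 um^2 = 9.8400e-09 cm^2
Step 2: Rc = Rc_spec / A = 3.614e-06 / 9.8400e-09
Step 3: Rc = 3.67e+02 ohms

3.67e+02


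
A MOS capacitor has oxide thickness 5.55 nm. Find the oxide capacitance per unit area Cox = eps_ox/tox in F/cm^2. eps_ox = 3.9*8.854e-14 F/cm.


Step 1: eps_ox = 3.9 * 8.854e-14 = 3.45306e-13 F/cm
Step 2: tox in cm = 5.55 nm * 1e-7 = 5.5500e-07 cm
Step 3: Cox = 3.45306e-13 / 5.5500e-07 = 6.22e-07 F/cm^2

6.22e-07


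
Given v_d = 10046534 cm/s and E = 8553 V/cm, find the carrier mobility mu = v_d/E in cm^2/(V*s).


Step 1: mu = v_d / E
Step 2: mu = 10046534 / 8553
Step 3: mu = 1174.62 cm^2/(V*s)

1174.62


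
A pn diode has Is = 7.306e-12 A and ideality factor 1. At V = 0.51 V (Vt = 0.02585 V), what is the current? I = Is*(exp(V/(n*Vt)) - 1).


Step 1: V/(n*Vt) = 0.51/(1*0.02585) = 19.7292
Step 2: exp(19.7292) = 3.7007e+08
Step 3: I = 7.306e-12 * (3.7007e+08 - 1) = 2.70e-03 A

2.70e-03


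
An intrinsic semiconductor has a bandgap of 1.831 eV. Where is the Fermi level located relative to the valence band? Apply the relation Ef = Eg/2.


Step 1: For an intrinsic semiconductor, the Fermi level sits at midgap.
Step 2: Ef = Eg / 2 = 1.831 / 2 = 0.9155 eV

0.9155


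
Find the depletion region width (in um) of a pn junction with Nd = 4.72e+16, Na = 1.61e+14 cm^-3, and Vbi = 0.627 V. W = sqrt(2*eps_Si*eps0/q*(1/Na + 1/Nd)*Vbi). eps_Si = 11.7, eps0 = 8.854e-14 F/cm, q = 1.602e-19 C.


Step 1: 1/Na + 1/Nd = 1/1.61e+14 + 1/4.72e+16 = 6.23237e-15
Step 2: 2*eps*eps0/q = 2*11.7*8.854e-14/1.602e-19 = 1.293281e+07
Step 3: W^2 = 1.293281e+07 * 6.23237e-15 * 0.627 = 5.05375e-08
Step 4: W = sqrt(5.05375e-08) = 2.248e-04 cm = 2.248 um

2.248


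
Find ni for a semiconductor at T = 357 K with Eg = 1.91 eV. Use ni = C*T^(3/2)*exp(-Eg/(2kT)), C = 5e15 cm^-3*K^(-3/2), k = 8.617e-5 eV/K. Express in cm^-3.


Step 1: Compute kT = 8.617e-5 * 357 = 0.03076269 eV
Step 2: Exponent = -Eg/(2kT) = -1.91/(2*0.03076269) = -31.04410
Step 3: T^(3/2) = 357^1.5 = 6745.32
Step 4: ni = 5e15 * 6745.32 * exp(-31.04410) = 1.11e+06 cm^-3

1.11e+06


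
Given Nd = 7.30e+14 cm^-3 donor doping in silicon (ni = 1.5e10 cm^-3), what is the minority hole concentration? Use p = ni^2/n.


Step 1: Since Nd >> ni, n ≈ Nd = 7.30e+14 cm^-3
Step 2: p = ni^2 / n = (1.5e10)^2 / 7.30e+14
Step 3: p = 2.25e20 / 7.30e+14 = 3.08e+05 cm^-3

3.08e+05


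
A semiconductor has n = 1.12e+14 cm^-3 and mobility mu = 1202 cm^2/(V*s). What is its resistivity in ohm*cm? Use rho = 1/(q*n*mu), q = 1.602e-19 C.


Step 1: sigma = q * n * mu = 1.602e-19 * 1.12e+14 * 1202 = 2.15668e-02 S/cm
Step 2: rho = 1 / sigma = 1 / 2.15668e-02 = 46.37 ohm*cm

46.37


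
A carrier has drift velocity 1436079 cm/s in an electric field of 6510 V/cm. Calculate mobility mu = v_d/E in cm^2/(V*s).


Step 1: mu = v_d / E
Step 2: mu = 1436079 / 6510
Step 3: mu = 220.6 cm^2/(V*s)

220.6


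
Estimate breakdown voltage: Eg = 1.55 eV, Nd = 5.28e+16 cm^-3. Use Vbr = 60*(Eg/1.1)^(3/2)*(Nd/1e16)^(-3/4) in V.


Step 1: Eg/1.1 = 1.55/1.1 = 1.409091
Step 2: (Eg/1.1)^1.5 = 1.409091^1.5 = 1.672663
Step 3: (Nd/1e16)^(-0.75) = (5.28)^(-0.75) = 0.287094
Step 4: Vbr = 60 * 1.672663 * 0.287094 = 28.8 V

28.8


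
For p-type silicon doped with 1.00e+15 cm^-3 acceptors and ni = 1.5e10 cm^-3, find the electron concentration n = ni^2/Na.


Step 1: Majority hole concentration p ≈ Na = 1.00e+15 cm^-3
Step 2: n = ni^2 / Na = (1.5e10)^2 / 1.00e+15
Step 3: n = 2.25e+05 cm^-3

2.25e+05


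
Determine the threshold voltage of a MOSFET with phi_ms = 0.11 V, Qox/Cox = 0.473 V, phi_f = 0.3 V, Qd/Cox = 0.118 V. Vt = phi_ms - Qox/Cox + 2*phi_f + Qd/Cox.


Step 1: Vt = phi_ms - Qox/Cox + 2*phi_f + Qd/Cox
Step 2: Vt = 0.11 - 0.473 + 2*0.3 + 0.118
Step 3: Vt = 0.11 - 0.473 + 0.6 + 0.118
Step 4: Vt = 0.355 V

0.355


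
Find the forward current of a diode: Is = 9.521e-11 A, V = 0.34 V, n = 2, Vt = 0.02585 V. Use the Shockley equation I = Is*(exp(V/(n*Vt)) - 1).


Step 1: V/(n*Vt) = 0.34/(2*0.02585) = 6.5764
Step 2: exp(6.5764) = 7.1795e+02
Step 3: I = 9.521e-11 * (7.1795e+02 - 1) = 6.83e-08 A

6.83e-08


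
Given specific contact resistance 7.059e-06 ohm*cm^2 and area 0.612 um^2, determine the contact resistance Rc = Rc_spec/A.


Step 1: Convert area to cm^2: 0.612 um^2 = 6.1200e-09 cm^2
Step 2: Rc = Rc_spec / A = 7.059e-06 / 6.1200e-09
Step 3: Rc = 1.15e+03 ohms

1.15e+03


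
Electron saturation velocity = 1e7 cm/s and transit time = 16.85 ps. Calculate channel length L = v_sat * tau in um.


Step 1: tau in seconds = 16.85 ps * 1e-12 = 1.6850e-11 s
Step 2: L = v_sat * tau = 1e7 * 1.6850e-11 = 1.6850e-04 cm
Step 3: L in um = 1.6850e-04 * 1e4 = 1.685 um

1.685


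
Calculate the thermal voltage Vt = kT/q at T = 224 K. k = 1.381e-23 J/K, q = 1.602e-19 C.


Step 1: kT = 1.381e-23 * 224 = 3.09344e-21 J
Step 2: Vt = kT/q = 3.09344e-21 / 1.602e-19
Step 3: Vt = 0.01931 V

0.01931


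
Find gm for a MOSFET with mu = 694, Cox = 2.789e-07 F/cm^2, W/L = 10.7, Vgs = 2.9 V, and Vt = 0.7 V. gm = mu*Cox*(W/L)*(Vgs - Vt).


Step 1: Vov = Vgs - Vt = 2.9 - 0.7 = 2.2 V
Step 2: gm = mu * Cox * (W/L) * Vov
Step 3: gm = 694 * 2.789e-07 * 10.7 * 2.2 = 4.56e-03 S

4.56e-03


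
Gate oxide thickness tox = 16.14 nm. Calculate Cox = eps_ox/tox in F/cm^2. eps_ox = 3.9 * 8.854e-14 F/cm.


Step 1: eps_ox = 3.9 * 8.854e-14 = 3.45306e-13 F/cm
Step 2: tox in cm = 16.14 nm * 1e-7 = 1.6140e-06 cm
Step 3: Cox = 3.45306e-13 / 1.6140e-06 = 2.14e-07 F/cm^2

2.14e-07


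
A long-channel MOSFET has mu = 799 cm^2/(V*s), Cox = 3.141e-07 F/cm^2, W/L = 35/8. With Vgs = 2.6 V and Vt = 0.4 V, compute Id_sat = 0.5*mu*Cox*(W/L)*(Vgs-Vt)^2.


Step 1: Overdrive voltage Vov = Vgs - Vt = 2.6 - 0.4 = 2.2 V
Step 2: W/L = 35/8 = 4.375
Step 3: Id = 0.5 * 799 * 3.141e-07 * 4.375 * 2.2^2
Step 4: Id = 2.66e-03 A

2.66e-03


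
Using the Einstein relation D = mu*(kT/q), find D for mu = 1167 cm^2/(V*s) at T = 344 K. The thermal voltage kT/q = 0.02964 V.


Step 1: D = mu * (kT/q)
Step 2: D = 1167 * 0.02964
Step 3: D = 34.59 cm^2/s

34.59


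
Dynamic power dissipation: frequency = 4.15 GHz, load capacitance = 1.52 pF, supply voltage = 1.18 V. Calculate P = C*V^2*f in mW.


Step 1: V^2 = 1.18^2 = 1.3924 V^2
Step 2: P = C*V^2*f = 1.52e-12 F * 1.3924 * 4.15e9 Hz
Step 3: P = 8.7832592e-03 W
Step 4: P = 8.783 mW

8.783


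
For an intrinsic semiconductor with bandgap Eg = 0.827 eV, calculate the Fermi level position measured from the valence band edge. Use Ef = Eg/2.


Step 1: For an intrinsic semiconductor, the Fermi level sits at midgap.
Step 2: Ef = Eg / 2 = 0.827 / 2 = 0.4135 eV

0.4135


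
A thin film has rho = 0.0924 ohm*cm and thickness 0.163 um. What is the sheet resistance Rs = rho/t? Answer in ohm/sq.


Step 1: Convert thickness to cm: t = 0.163 um = 1.6300e-05 cm
Step 2: Rs = rho / t = 0.0924 / 1.6300e-05
Step 3: Rs = 5668.7 ohm/sq

5668.7


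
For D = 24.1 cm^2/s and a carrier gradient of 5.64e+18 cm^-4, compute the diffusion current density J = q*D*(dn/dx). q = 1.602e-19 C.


Step 1: J = q * D * (dn/dx)
Step 2: J = 1.602e-19 * 24.1 * 5.64e+18
Step 3: J = 2.18e+01 A/cm^2

2.18e+01


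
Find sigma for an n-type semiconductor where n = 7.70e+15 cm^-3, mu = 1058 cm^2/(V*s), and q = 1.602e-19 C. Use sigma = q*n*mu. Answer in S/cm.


Step 1: sigma = q * n * mu
Step 2: sigma = 1.602e-19 * 7.70e+15 * 1058
Step 3: sigma = 1.305e+00 S/cm

1.305e+00


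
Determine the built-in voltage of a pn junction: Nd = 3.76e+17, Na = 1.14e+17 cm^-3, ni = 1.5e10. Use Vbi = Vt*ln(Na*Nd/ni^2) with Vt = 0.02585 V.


Step 1: Compute Na*Nd/ni^2 = 1.14e+17 * 3.76e+17 / (1.5e10)^2 = 1.9051e+14
Step 2: ln(1.9051e+14) = 32.8807
Step 3: Vbi = 0.02585 * 32.8807 = 0.85 V

0.85


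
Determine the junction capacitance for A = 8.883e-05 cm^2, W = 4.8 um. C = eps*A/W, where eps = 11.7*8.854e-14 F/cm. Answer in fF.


Step 1: eps_Si = 11.7 * 8.854e-14 = 1.035918e-12 F/cm
Step 2: W in cm = 4.8 * 1e-4 = 4.80e-04 cm
Step 3: C = 1.035918e-12 * 8.883e-05 / 4.80e-04 = 1.917096e-13 F
Step 4: C = 191.71 fF

191.71
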